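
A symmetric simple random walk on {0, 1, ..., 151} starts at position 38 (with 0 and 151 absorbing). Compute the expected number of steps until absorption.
E[τ | X_0 = 38] = 4294

Let v_k = E[τ | X_0 = k]. Boundary: v_0 = v_151 = 0. Recurrence: v_k = 1 + (v_{k-1} + v_{k+1})/2 for 1 ≤ k ≤ 150. The particular solution to v_k − (v_{k-1} + v_{k+1})/2 = 1 is v_k = −k^2. Adding homogeneous solution A + B k and matching boundaries gives v_k = k (151 − k). Substituting k = 38: v_38 = 38 · 113 = 4294.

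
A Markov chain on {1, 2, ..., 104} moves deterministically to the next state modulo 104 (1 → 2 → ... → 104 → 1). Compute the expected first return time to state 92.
E[T_92 | X_0 = 92] = 104

The chain cycles deterministically, so starting at state 92 it returns in exactly 104 steps. Equivalently, the stationary distribution is uniform π_j = 1/104 for every state j, so by Kac's formula E[T_92] = 1/π_92 = 104.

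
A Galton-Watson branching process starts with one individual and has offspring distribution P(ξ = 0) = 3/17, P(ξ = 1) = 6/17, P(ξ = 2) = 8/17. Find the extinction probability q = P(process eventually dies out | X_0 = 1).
q = 3/8

The pgf is f(s) = 3/17 + 6/17·s + 8/17·s². The extinction probability q is the smallest fixed point of f in [0, 1]. Setting s = f(s):
  8/17·s² + (6/17 − 1)·s + 3/17 = 0
  8/17·s² − (3/17 + 8/17)·s + 3/17 = 0
which factors as (s − 1)·(8/17·s − 3/17) = 0, giving roots s = 1 and s = (3/17)/(8/17) = 3/8.
Mean offspring μ = 6/17 + 2·8/17 = 22/17 > 1 (supercritical), so q < 1. The extinction probability is the smaller root: q = (3/17)/(8/17) = 3/8.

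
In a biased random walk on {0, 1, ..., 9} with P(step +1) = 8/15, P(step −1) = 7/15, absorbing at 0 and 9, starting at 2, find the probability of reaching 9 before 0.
P(hit 9 before 0) = (1 − (7/8)^2) / (1 − (7/8)^9) = 31457280/93864121

Let u_k denote P(reach 9 before 0 | start at k). Boundary: u_0 = 0, u_9 = 1. Recurrence: u_k = 8/15·u_{k+1} + 7/15·u_{k-1} for 1 ≤ k ≤ 8. Try u_k = A + B·r^k with r = q/p = (7/15)/(8/15) = 7/8. Substitution satisfies the recurrence; boundary conditions give:
  u_k = (1 − r^k) / (1 − r^N) = (1 − (7/8)^2) / (1 − (7/8)^9) = 31457280/93864121.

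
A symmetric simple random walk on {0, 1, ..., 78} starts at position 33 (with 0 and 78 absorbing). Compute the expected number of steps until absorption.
E[τ | X_0 = 33] = 1485

Let v_k = E[τ | X_0 = k]. Boundary: v_0 = v_78 = 0. Recurrence: v_k = 1 + (v_{k-1} + v_{k+1})/2 for 1 ≤ k ≤ 77. The particular solution to v_k − (v_{k-1} + v_{k+1})/2 = 1 is v_k = −k^2. Adding homogeneous solution A + B k and matching boundaries gives v_k = k (78 − k). Substituting k = 33: v_33 = 33 · 45 = 1485.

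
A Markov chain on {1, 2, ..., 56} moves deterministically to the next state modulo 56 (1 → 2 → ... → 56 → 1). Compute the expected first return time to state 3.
E[T_3 | X_0 = 3] = 56

The chain cycles deterministically, so starting at state 3 it returns in exactly 56 steps. Equivalently, the stationary distribution is uniform π_j = 1/56 for every state j, so by Kac's formula E[T_3] = 1/π_3 = 56.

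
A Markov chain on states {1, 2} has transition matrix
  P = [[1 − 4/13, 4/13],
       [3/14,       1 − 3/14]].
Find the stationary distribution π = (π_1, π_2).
π_1 = 39/95, π_2 = 56/95

Solve πP = π with π_1 + π_2 = 1. From πP = π: π_1 · (1 − 4/13) + π_2 · 3/14 = π_1 ⇒ π_2 · 3/14 = π_1 · 4/13 ⇒ π_2/π_1 = (4/13)/(3/14) = 56/39. Together with π_1 + π_2 = 1:
  π_1 = (3/14)/(4/13 + 3/14) = (3/14)/(95/182) = 39/95,
  π_2 = (4/13)/(4/13 + 3/14) = (4/13)/(95/182) = 56/95.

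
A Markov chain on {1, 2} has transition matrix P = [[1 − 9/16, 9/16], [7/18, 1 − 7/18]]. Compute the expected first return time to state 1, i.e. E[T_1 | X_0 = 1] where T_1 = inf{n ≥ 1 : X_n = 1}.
E[T_1 | X_0 = 1] = 1/π_1 = 137/56

For an irreducible recurrent Markov chain with stationary distribution π, E[T_i | X_0 = i] = 1/π_i (Kac's formula). Here π_1 = (7/18)/(9/16 + 7/18) = (7/18)/(137/144) = 56/137, so E[T_1 | X_0 = 1] = 1/π_1 = (9/16 + 7/18)/(7/18) = (137/144)/(7/18) = 137/56.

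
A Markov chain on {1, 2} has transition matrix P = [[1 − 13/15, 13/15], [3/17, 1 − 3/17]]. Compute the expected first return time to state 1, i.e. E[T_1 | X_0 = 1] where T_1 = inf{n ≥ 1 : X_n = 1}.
E[T_1 | X_0 = 1] = 1/π_1 = 266/45

For an irreducible recurrent Markov chain with stationary distribution π, E[T_i | X_0 = i] = 1/π_i (Kac's formula). Here π_1 = (3/17)/(13/15 + 3/17) = (3/17)/(266/255) = 45/266, so E[T_1 | X_0 = 1] = 1/π_1 = (13/15 + 3/17)/(3/17) = (266/255)/(3/17) = 266/45.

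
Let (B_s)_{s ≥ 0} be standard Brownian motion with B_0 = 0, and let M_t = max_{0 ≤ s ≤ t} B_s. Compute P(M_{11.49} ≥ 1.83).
P(M_{11.49} ≥ 1.83) = 2·P(B_{11.49} ≥ 1.83) = 2(1 − Φ(1.83/√11.49)) ≈ 0.5893

By the reflection principle for Brownian motion, P(M_t ≥ a) = 2 · P(B_t ≥ a) for a ≥ 0. Since B_t ~ N(0, t), P(B_t ≥ 1.83) = 1 − Φ(1.83/√t) = 1 − Φ(1.83/√11.49) = 1 − Φ(0.5399). So
  P(M_{11.49} ≥ 1.83) = 2(1 − Φ(0.5399)) ≈ 0.5893.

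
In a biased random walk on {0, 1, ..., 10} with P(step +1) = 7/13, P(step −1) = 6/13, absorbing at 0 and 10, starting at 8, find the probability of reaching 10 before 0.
P(hit 10 before 0) = (1 − (6/7)^8) / (1 − (6/7)^10) = 15398005/17077621

Let u_k denote P(reach 10 before 0 | start at k). Boundary: u_0 = 0, u_10 = 1. Recurrence: u_k = 7/13·u_{k+1} + 6/13·u_{k-1} for 1 ≤ k ≤ 9. Try u_k = A + B·r^k with r = q/p = (6/13)/(7/13) = 6/7. Substitution satisfies the recurrence; boundary conditions give:
  u_k = (1 − r^k) / (1 − r^N) = (1 − (6/7)^8) / (1 − (6/7)^10) = 15398005/17077621.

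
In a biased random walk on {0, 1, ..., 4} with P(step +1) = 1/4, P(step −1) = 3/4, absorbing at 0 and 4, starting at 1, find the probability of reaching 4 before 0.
P(hit 4 before 0) = (1 − (3)^1) / (1 − (3)^4) = 1/40

Let u_k denote P(reach 4 before 0 | start at k). Boundary: u_0 = 0, u_4 = 1. Recurrence: u_k = 1/4·u_{k+1} + 3/4·u_{k-1} for 1 ≤ k ≤ 3. Try u_k = A + B·r^k with r = q/p = (3/4)/(1/4) = 3. Substitution satisfies the recurrence; boundary conditions give:
  u_k = (1 − r^k) / (1 − r^N) = (1 − (3)^1) / (1 − (3)^4) = 1/40.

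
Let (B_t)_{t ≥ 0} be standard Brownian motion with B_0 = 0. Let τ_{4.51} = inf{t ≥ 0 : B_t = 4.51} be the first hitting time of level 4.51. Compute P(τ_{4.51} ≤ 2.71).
P(τ_{4.51} ≤ 2.71) = 2(1 − Φ(4.51/√2.71)) = 2(1 − Φ(2.7396)) ≈ 0.0062

By the reflection principle for standard BM, P(τ_b ≤ t) = 2 · P(B_t ≥ b). Since B_t ~ N(0, t), P(B_t ≥ 4.51) = 1 − Φ(4.51/√t) = 1 − Φ(4.51/√2.71) = 1 − Φ(2.7396) ≈ 0.00308. Doubling: P(τ_{4.51} ≤ 2.71) ≈ 2 · 0.00308 = 0.00616 ≈ 0.0062.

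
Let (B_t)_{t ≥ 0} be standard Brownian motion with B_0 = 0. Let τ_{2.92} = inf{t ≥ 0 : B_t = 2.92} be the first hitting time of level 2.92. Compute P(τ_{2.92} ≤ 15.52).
P(τ_{2.92} ≤ 15.52) = 2(1 − Φ(2.92/√15.52)) = 2(1 − Φ(0.7412)) ≈ 0.4586

By the reflection principle for standard BM, P(τ_b ≤ t) = 2 · P(B_t ≥ b). Since B_t ~ N(0, t), P(B_t ≥ 2.92) = 1 − Φ(2.92/√t) = 1 − Φ(2.92/√15.52) = 1 − Φ(0.7412) ≈ 0.22929. Doubling: P(τ_{2.92} ≤ 15.52) ≈ 2 · 0.22929 = 0.45858 ≈ 0.4586.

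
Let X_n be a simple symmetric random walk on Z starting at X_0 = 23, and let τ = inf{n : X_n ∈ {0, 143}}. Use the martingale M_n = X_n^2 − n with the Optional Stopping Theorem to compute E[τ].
E[τ] = 2760

M_n = X_n^2 − n is a martingale (since E[X_{n+1}^2 | F_n] = X_n^2 + 1). By OST (τ has finite mean in a bounded region), E[M_τ] = E[M_0] = X_0^2 − 0 = 23^2 = 529. Also E[M_τ] = E[X_τ^2] − E[τ]. The walk exits at 0 or 143, with P(hit 143 first) = 23/143, so E[X_τ^2] = 143^2 · 23/143 + 0 = 3289. Thus E[τ] = E[X_τ^2] − E[M_τ] = 3289 − 529 = 2760 = 23(143 − 23) = 2760.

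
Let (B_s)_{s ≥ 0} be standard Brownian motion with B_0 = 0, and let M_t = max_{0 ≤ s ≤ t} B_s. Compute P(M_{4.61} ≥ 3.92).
P(M_{4.61} ≥ 3.92) = 2·P(B_{4.61} ≥ 3.92) = 2(1 − Φ(3.92/√4.61)) ≈ 0.0679

By the reflection principle for Brownian motion, P(M_t ≥ a) = 2 · P(B_t ≥ a) for a ≥ 0. Since B_t ~ N(0, t), P(B_t ≥ 3.92) = 1 − Φ(3.92/√t) = 1 − Φ(3.92/√4.61) = 1 − Φ(1.8257). So
  P(M_{4.61} ≥ 3.92) = 2(1 − Φ(1.8257)) ≈ 0.0679.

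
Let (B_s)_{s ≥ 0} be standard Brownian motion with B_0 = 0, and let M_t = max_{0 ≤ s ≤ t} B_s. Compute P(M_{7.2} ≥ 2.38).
P(M_{7.2} ≥ 2.38) = 2·P(B_{7.2} ≥ 2.38) = 2(1 − Φ(2.38/√7.2)) ≈ 0.3751

By the reflection principle for Brownian motion, P(M_t ≥ a) = 2 · P(B_t ≥ a) for a ≥ 0. Since B_t ~ N(0, t), P(B_t ≥ 2.38) = 1 − Φ(2.38/√t) = 1 − Φ(2.38/√7.2) = 1 − Φ(0.8870). So
  P(M_{7.2} ≥ 2.38) = 2(1 − Φ(0.8870)) ≈ 0.3751.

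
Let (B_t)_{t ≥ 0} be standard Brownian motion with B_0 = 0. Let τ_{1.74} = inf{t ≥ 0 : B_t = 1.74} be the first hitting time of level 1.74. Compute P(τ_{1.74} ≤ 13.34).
P(τ_{1.74} ≤ 13.34) = 2(1 − Φ(1.74/√13.34)) = 2(1 − Φ(0.4764)) ≈ 0.6338

By the reflection principle for standard BM, P(τ_b ≤ t) = 2 · P(B_t ≥ b). Since B_t ~ N(0, t), P(B_t ≥ 1.74) = 1 − Φ(1.74/√t) = 1 − Φ(1.74/√13.34) = 1 − Φ(0.4764) ≈ 0.31689. Doubling: P(τ_{1.74} ≤ 13.34) ≈ 2 · 0.31689 = 0.63378 ≈ 0.6338.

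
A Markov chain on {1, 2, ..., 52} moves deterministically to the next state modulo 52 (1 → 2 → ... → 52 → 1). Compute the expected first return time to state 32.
E[T_32 | X_0 = 32] = 52

The chain cycles deterministically, so starting at state 32 it returns in exactly 52 steps. Equivalently, the stationary distribution is uniform π_j = 1/52 for every state j, so by Kac's formula E[T_32] = 1/π_32 = 52.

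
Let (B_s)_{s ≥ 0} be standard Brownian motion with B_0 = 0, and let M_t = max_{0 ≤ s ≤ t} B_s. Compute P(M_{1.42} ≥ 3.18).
P(M_{1.42} ≥ 3.18) = 2·P(B_{1.42} ≥ 3.18) = 2(1 − Φ(3.18/√1.42)) ≈ 0.0076

By the reflection principle for Brownian motion, P(M_t ≥ a) = 2 · P(B_t ≥ a) for a ≥ 0. Since B_t ~ N(0, t), P(B_t ≥ 3.18) = 1 − Φ(3.18/√t) = 1 − Φ(3.18/√1.42) = 1 − Φ(2.6686). So
  P(M_{1.42} ≥ 3.18) = 2(1 − Φ(2.6686)) ≈ 0.0076.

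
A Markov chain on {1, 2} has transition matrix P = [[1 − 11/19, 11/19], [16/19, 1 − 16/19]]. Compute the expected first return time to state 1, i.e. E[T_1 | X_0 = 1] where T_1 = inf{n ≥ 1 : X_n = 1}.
E[T_1 | X_0 = 1] = 1/π_1 = 27/16

For an irreducible recurrent Markov chain with stationary distribution π, E[T_i | X_0 = i] = 1/π_i (Kac's formula). Here π_1 = (16/19)/(11/19 + 16/19) = (16/19)/(27/19) = 16/27, so E[T_1 | X_0 = 1] = 1/π_1 = (11/19 + 16/19)/(16/19) = (27/19)/(16/19) = 27/16.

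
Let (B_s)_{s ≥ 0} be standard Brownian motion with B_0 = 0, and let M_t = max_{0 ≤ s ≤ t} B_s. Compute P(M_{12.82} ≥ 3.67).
P(M_{12.82} ≥ 3.67) = 2·P(B_{12.82} ≥ 3.67) = 2(1 − Φ(3.67/√12.82)) ≈ 0.3054

By the reflection principle for Brownian motion, P(M_t ≥ a) = 2 · P(B_t ≥ a) for a ≥ 0. Since B_t ~ N(0, t), P(B_t ≥ 3.67) = 1 − Φ(3.67/√t) = 1 − Φ(3.67/√12.82) = 1 − Φ(1.0250). So
  P(M_{12.82} ≥ 3.67) = 2(1 − Φ(1.0250)) ≈ 0.3054.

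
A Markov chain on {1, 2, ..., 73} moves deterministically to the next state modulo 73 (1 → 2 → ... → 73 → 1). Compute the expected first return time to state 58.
E[T_58 | X_0 = 58] = 73

The chain cycles deterministically, so starting at state 58 it returns in exactly 73 steps. Equivalently, the stationary distribution is uniform π_j = 1/73 for every state j, so by Kac's formula E[T_58] = 1/π_58 = 73.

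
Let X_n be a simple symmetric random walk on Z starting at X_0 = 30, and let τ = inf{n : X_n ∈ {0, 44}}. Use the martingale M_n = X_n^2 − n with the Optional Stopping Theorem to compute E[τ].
E[τ] = 420

M_n = X_n^2 − n is a martingale (since E[X_{n+1}^2 | F_n] = X_n^2 + 1). By OST (τ has finite mean in a bounded region), E[M_τ] = E[M_0] = X_0^2 − 0 = 30^2 = 900. Also E[M_τ] = E[X_τ^2] − E[τ]. The walk exits at 0 or 44, with P(hit 44 first) = 30/44, so E[X_τ^2] = 44^2 · 30/44 + 0 = 1320. Thus E[τ] = E[X_τ^2] − E[M_τ] = 1320 − 900 = 420 = 30(44 − 30) = 420.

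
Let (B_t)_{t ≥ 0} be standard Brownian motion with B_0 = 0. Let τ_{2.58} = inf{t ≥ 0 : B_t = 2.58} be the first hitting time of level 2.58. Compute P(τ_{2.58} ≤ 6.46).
P(τ_{2.58} ≤ 6.46) = 2(1 − Φ(2.58/√6.46)) = 2(1 − Φ(1.0151)) ≈ 0.3101

By the reflection principle for standard BM, P(τ_b ≤ t) = 2 · P(B_t ≥ b). Since B_t ~ N(0, t), P(B_t ≥ 2.58) = 1 − Φ(2.58/√t) = 1 − Φ(2.58/√6.46) = 1 − Φ(1.0151) ≈ 0.15503. Doubling: P(τ_{2.58} ≤ 6.46) ≈ 2 · 0.15503 = 0.31006 ≈ 0.3101.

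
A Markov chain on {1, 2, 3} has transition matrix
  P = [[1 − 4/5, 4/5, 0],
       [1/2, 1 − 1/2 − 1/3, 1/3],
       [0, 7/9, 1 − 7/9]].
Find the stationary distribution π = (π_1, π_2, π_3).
π = (7/23, 56/115, 24/115)

This is a birth-death chain on three states, which satisfies detailed balance: π_1 · P_{12} = π_2 · P_{21} and π_2 · P_{23} = π_3 · P_{32}.
From π_1 · 4/5 = π_2 · 1/2: π_2/π_1 = (4/5)/(1/2) = 8/5.
From π_2 · 1/3 = π_3 · 7/9: π_3/π_2 = (1/3)/(7/9) = 3/7.
Take π_1 proportional to 1; then unnormalized π = (1, 8/5, 24/35). Normalize by dividing by the sum 23/7:
  π = (7/23, 56/115, 24/115).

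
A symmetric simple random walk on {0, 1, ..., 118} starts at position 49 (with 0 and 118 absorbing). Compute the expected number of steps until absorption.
E[τ | X_0 = 49] = 3381

Let v_k = E[τ | X_0 = k]. Boundary: v_0 = v_118 = 0. Recurrence: v_k = 1 + (v_{k-1} + v_{k+1})/2 for 1 ≤ k ≤ 117. The particular solution to v_k − (v_{k-1} + v_{k+1})/2 = 1 is v_k = −k^2. Adding homogeneous solution A + B k and matching boundaries gives v_k = k (118 − k). Substituting k = 49: v_49 = 49 · 69 = 3381.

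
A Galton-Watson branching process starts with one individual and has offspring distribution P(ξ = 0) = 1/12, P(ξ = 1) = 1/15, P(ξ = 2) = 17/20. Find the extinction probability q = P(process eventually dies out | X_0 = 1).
q = 5/51

The pgf is f(s) = 1/12 + 1/15·s + 17/20·s². The extinction probability q is the smallest fixed point of f in [0, 1]. Setting s = f(s):
  17/20·s² + (1/15 − 1)·s + 1/12 = 0
  17/20·s² − (1/12 + 17/20)·s + 1/12 = 0
which factors as (s − 1)·(17/20·s − 1/12) = 0, giving roots s = 1 and s = (1/12)/(17/20) = 5/51.
Mean offspring μ = 1/15 + 2·17/20 = 53/30 > 1 (supercritical), so q < 1. The extinction probability is the smaller root: q = (1/12)/(17/20) = 5/51.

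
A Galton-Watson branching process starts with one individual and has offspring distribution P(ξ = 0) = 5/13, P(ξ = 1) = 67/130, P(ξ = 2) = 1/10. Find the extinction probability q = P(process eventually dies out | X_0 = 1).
q = 1

Mean offspring μ = 0·5/13 + 1·67/130 + 2·1/10 = 93/130 ≤ 1. For μ ≤ 1 with offspring not concentrated at 1, the Galton-Watson process goes extinct almost surely, so q = 1.
(Algebraic check: The pgf is f(s) = 5/13 + 67/130·s + 1/10·s². The extinction probability q is the smallest fixed point of f in [0, 1]. Setting s = f(s):
  1/10·s² + (67/130 − 1)·s + 5/13 = 0
  1/10·s² − (5/13 + 1/10)·s + 5/13 = 0
which factors as (s − 1)·(1/10·s − 5/13) = 0, giving roots s = 1 and s = (5/13)/(1/10) = 50/13. Since 50/13 ≥ 1, the smallest root in [0, 1] is s = 1.)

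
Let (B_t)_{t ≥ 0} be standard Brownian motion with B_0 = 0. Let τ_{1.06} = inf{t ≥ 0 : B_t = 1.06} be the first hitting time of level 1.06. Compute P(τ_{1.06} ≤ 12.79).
P(τ_{1.06} ≤ 12.79) = 2(1 − Φ(1.06/√12.79)) = 2(1 − Φ(0.2964)) ≈ 0.7669

By the reflection principle for standard BM, P(τ_b ≤ t) = 2 · P(B_t ≥ b). Since B_t ~ N(0, t), P(B_t ≥ 1.06) = 1 − Φ(1.06/√t) = 1 − Φ(1.06/√12.79) = 1 − Φ(0.2964) ≈ 0.38346. Doubling: P(τ_{1.06} ≤ 12.79) ≈ 2 · 0.38346 = 0.76692 ≈ 0.7669.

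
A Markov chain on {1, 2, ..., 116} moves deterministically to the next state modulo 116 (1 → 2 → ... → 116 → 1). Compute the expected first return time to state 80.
E[T_80 | X_0 = 80] = 116

The chain cycles deterministically, so starting at state 80 it returns in exactly 116 steps. Equivalently, the stationary distribution is uniform π_j = 1/116 for every state j, so by Kac's formula E[T_80] = 1/π_80 = 116.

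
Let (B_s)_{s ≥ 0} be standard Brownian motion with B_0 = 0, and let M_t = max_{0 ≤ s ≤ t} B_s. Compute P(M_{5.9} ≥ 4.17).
P(M_{5.9} ≥ 4.17) = 2·P(B_{5.9} ≥ 4.17) = 2(1 − Φ(4.17/√5.9)) ≈ 0.0860

By the reflection principle for Brownian motion, P(M_t ≥ a) = 2 · P(B_t ≥ a) for a ≥ 0. Since B_t ~ N(0, t), P(B_t ≥ 4.17) = 1 − Φ(4.17/√t) = 1 − Φ(4.17/√5.9) = 1 − Φ(1.7168). So
  P(M_{5.9} ≥ 4.17) = 2(1 − Φ(1.7168)) ≈ 0.0860.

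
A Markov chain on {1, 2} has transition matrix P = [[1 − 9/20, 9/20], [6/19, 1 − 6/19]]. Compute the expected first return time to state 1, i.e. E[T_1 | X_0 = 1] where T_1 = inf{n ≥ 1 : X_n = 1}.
E[T_1 | X_0 = 1] = 1/π_1 = 97/40

For an irreducible recurrent Markov chain with stationary distribution π, E[T_i | X_0 = i] = 1/π_i (Kac's formula). Here π_1 = (6/19)/(9/20 + 6/19) = (6/19)/(291/380) = 40/97, so E[T_1 | X_0 = 1] = 1/π_1 = (9/20 + 6/19)/(6/19) = (291/380)/(6/19) = 97/40.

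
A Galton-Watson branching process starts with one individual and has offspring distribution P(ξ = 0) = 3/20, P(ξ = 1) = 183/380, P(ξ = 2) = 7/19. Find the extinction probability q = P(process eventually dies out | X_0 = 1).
q = 57/140

The pgf is f(s) = 3/20 + 183/380·s + 7/19·s². The extinction probability q is the smallest fixed point of f in [0, 1]. Setting s = f(s):
  7/19·s² + (183/380 − 1)·s + 3/20 = 0
  7/19·s² − (3/20 + 7/19)·s + 3/20 = 0
which factors as (s − 1)·(7/19·s − 3/20) = 0, giving roots s = 1 and s = (3/20)/(7/19) = 57/140.
Mean offspring μ = 183/380 + 2·7/19 = 463/380 > 1 (supercritical), so q < 1. The extinction probability is the smaller root: q = (3/20)/(7/19) = 57/140.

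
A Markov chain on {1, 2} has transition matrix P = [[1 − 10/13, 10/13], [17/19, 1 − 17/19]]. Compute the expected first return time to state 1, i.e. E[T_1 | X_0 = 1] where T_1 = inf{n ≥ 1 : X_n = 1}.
E[T_1 | X_0 = 1] = 1/π_1 = 411/221

For an irreducible recurrent Markov chain with stationary distribution π, E[T_i | X_0 = i] = 1/π_i (Kac's formula). Here π_1 = (17/19)/(10/13 + 17/19) = (17/19)/(411/247) = 221/411, so E[T_1 | X_0 = 1] = 1/π_1 = (10/13 + 17/19)/(17/19) = (411/247)/(17/19) = 411/221.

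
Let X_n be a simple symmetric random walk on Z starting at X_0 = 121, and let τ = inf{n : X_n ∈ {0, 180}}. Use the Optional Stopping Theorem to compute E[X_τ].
E[X_τ] = 121

X_n is a martingale and τ is a bounded-mean stopping time (indeed τ is finite a.s. with bounded expectation since the walk is in a bounded region). By the OST, E[X_τ] = E[X_0] = 121. Equivalently: E[X_τ] = 180 · P(hit 180 first) + 0 · P(hit 0 first) = 180 · (121/180) = 121.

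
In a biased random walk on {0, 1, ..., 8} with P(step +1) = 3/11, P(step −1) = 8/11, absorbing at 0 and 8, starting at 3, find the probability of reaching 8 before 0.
P(hit 8 before 0) = (1 − (8/3)^3) / (1 − (8/3)^8) = 23571/3354131

Let u_k denote P(reach 8 before 0 | start at k). Boundary: u_0 = 0, u_8 = 1. Recurrence: u_k = 3/11·u_{k+1} + 8/11·u_{k-1} for 1 ≤ k ≤ 7. Try u_k = A + B·r^k with r = q/p = (8/11)/(3/11) = 8/3. Substitution satisfies the recurrence; boundary conditions give:
  u_k = (1 − r^k) / (1 − r^N) = (1 − (8/3)^3) / (1 − (8/3)^8) = 23571/3354131.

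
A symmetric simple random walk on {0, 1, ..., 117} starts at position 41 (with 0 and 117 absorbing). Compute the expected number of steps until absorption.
E[τ | X_0 = 41] = 3116

Let v_k = E[τ | X_0 = k]. Boundary: v_0 = v_117 = 0. Recurrence: v_k = 1 + (v_{k-1} + v_{k+1})/2 for 1 ≤ k ≤ 116. The particular solution to v_k − (v_{k-1} + v_{k+1})/2 = 1 is v_k = −k^2. Adding homogeneous solution A + B k and matching boundaries gives v_k = k (117 − k). Substituting k = 41: v_41 = 41 · 76 = 3116.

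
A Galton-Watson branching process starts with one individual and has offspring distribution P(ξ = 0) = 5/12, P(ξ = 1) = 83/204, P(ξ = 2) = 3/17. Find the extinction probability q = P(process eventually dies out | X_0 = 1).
q = 1

Mean offspring μ = 0·5/12 + 1·83/204 + 2·3/17 = 155/204 ≤ 1. For μ ≤ 1 with offspring not concentrated at 1, the Galton-Watson process goes extinct almost surely, so q = 1.
(Algebraic check: The pgf is f(s) = 5/12 + 83/204·s + 3/17·s². The extinction probability q is the smallest fixed point of f in [0, 1]. Setting s = f(s):
  3/17·s² + (83/204 − 1)·s + 5/12 = 0
  3/17·s² − (5/12 + 3/17)·s + 5/12 = 0
which factors as (s − 1)·(3/17·s − 5/12) = 0, giving roots s = 1 and s = (5/12)/(3/17) = 85/36. Since 85/36 ≥ 1, the smallest root in [0, 1] is s = 1.)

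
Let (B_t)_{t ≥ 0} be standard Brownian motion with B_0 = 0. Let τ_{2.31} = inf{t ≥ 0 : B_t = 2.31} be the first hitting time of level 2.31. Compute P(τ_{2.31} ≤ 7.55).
P(τ_{2.31} ≤ 7.55) = 2(1 − Φ(2.31/√7.55)) = 2(1 − Φ(0.8407)) ≈ 0.4005

By the reflection principle for standard BM, P(τ_b ≤ t) = 2 · P(B_t ≥ b). Since B_t ~ N(0, t), P(B_t ≥ 2.31) = 1 − Φ(2.31/√t) = 1 − Φ(2.31/√7.55) = 1 − Φ(0.8407) ≈ 0.20026. Doubling: P(τ_{2.31} ≤ 7.55) ≈ 2 · 0.20026 = 0.40052 ≈ 0.4005.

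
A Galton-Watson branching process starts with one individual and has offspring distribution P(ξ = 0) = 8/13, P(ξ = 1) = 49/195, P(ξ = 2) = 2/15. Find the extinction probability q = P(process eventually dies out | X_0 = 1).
q = 1

Mean offspring μ = 0·8/13 + 1·49/195 + 2·2/15 = 101/195 ≤ 1. For μ ≤ 1 with offspring not concentrated at 1, the Galton-Watson process goes extinct almost surely, so q = 1.
(Algebraic check: The pgf is f(s) = 8/13 + 49/195·s + 2/15·s². The extinction probability q is the smallest fixed point of f in [0, 1]. Setting s = f(s):
  2/15·s² + (49/195 − 1)·s + 8/13 = 0
  2/15·s² − (8/13 + 2/15)·s + 8/13 = 0
which factors as (s − 1)·(2/15·s − 8/13) = 0, giving roots s = 1 and s = (8/13)/(2/15) = 60/13. Since 60/13 ≥ 1, the smallest root in [0, 1] is s = 1.)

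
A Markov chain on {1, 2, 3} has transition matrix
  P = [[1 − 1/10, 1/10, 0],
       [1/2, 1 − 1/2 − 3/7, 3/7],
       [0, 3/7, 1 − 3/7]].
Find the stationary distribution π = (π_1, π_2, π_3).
π = (5/7, 1/7, 1/7)

This is a birth-death chain on three states, which satisfies detailed balance: π_1 · P_{12} = π_2 · P_{21} and π_2 · P_{23} = π_3 · P_{32}.
From π_1 · 1/10 = π_2 · 1/2: π_2/π_1 = (1/10)/(1/2) = 1/5.
From π_2 · 3/7 = π_3 · 3/7: π_3/π_2 = (3/7)/(3/7) = 1.
Take π_1 proportional to 1; then unnormalized π = (1, 1/5, 1/5). Normalize by dividing by the sum 7/5:
  π = (5/7, 1/7, 1/7).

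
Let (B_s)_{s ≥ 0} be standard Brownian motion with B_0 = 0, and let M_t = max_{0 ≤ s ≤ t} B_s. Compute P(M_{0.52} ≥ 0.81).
P(M_{0.52} ≥ 0.81) = 2·P(B_{0.52} ≥ 0.81) = 2(1 − Φ(0.81/√0.52)) ≈ 0.2613

By the reflection principle for Brownian motion, P(M_t ≥ a) = 2 · P(B_t ≥ a) for a ≥ 0. Since B_t ~ N(0, t), P(B_t ≥ 0.81) = 1 − Φ(0.81/√t) = 1 − Φ(0.81/√0.52) = 1 − Φ(1.1233). So
  P(M_{0.52} ≥ 0.81) = 2(1 − Φ(1.1233)) ≈ 0.2613.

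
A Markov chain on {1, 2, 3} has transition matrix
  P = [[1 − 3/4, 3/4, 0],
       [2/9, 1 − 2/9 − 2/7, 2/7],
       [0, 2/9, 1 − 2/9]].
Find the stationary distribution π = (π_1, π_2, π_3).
π = (7/61, 189/488, 243/488)

This is a birth-death chain on three states, which satisfies detailed balance: π_1 · P_{12} = π_2 · P_{21} and π_2 · P_{23} = π_3 · P_{32}.
From π_1 · 3/4 = π_2 · 2/9: π_2/π_1 = (3/4)/(2/9) = 27/8.
From π_2 · 2/7 = π_3 · 2/9: π_3/π_2 = (2/7)/(2/9) = 9/7.
Take π_1 proportional to 1; then unnormalized π = (1, 27/8, 243/56). Normalize by dividing by the sum 61/7:
  π = (7/61, 189/488, 243/488).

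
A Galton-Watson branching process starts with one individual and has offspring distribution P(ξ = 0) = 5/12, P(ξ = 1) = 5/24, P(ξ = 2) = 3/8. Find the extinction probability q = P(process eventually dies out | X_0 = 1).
q = 1

Mean offspring μ = 0·5/12 + 1·5/24 + 2·3/8 = 23/24 ≤ 1. For μ ≤ 1 with offspring not concentrated at 1, the Galton-Watson process goes extinct almost surely, so q = 1.
(Algebraic check: The pgf is f(s) = 5/12 + 5/24·s + 3/8·s². The extinction probability q is the smallest fixed point of f in [0, 1]. Setting s = f(s):
  3/8·s² + (5/24 − 1)·s + 5/12 = 0
  3/8·s² − (5/12 + 3/8)·s + 5/12 = 0
which factors as (s − 1)·(3/8·s − 5/12) = 0, giving roots s = 1 and s = (5/12)/(3/8) = 10/9. Since 10/9 ≥ 1, the smallest root in [0, 1] is s = 1.)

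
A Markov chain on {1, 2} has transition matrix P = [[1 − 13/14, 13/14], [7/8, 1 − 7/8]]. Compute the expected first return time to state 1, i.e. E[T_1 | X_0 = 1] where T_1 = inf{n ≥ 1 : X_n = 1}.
E[T_1 | X_0 = 1] = 1/π_1 = 101/49

For an irreducible recurrent Markov chain with stationary distribution π, E[T_i | X_0 = i] = 1/π_i (Kac's formula). Here π_1 = (7/8)/(13/14 + 7/8) = (7/8)/(101/56) = 49/101, so E[T_1 | X_0 = 1] = 1/π_1 = (13/14 + 7/8)/(7/8) = (101/56)/(7/8) = 101/49.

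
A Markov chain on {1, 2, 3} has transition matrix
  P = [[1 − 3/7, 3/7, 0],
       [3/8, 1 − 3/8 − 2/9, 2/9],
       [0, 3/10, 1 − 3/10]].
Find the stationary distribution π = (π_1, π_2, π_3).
π = (189/565, 216/565, 32/113)

This is a birth-death chain on three states, which satisfies detailed balance: π_1 · P_{12} = π_2 · P_{21} and π_2 · P_{23} = π_3 · P_{32}.
From π_1 · 3/7 = π_2 · 3/8: π_2/π_1 = (3/7)/(3/8) = 8/7.
From π_2 · 2/9 = π_3 · 3/10: π_3/π_2 = (2/9)/(3/10) = 20/27.
Take π_1 proportional to 1; then unnormalized π = (1, 8/7, 160/189). Normalize by dividing by the sum 565/189:
  π = (189/565, 216/565, 32/113).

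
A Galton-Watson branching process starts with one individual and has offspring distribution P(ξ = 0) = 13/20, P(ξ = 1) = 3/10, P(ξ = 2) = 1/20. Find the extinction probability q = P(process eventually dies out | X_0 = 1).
q = 1

Mean offspring μ = 0·13/20 + 1·3/10 + 2·1/20 = 2/5 ≤ 1. For μ ≤ 1 with offspring not concentrated at 1, the Galton-Watson process goes extinct almost surely, so q = 1.
(Algebraic check: The pgf is f(s) = 13/20 + 3/10·s + 1/20·s². The extinction probability q is the smallest fixed point of f in [0, 1]. Setting s = f(s):
  1/20·s² + (3/10 − 1)·s + 13/20 = 0
  1/20·s² − (13/20 + 1/20)·s + 13/20 = 0
which factors as (s − 1)·(1/20·s − 13/20) = 0, giving roots s = 1 and s = (13/20)/(1/20) = 13. Since 13 ≥ 1, the smallest root in [0, 1] is s = 1.)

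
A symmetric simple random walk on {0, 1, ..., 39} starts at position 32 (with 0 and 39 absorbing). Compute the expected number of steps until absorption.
E[τ | X_0 = 32] = 224

Let v_k = E[τ | X_0 = k]. Boundary: v_0 = v_39 = 0. Recurrence: v_k = 1 + (v_{k-1} + v_{k+1})/2 for 1 ≤ k ≤ 38. The particular solution to v_k − (v_{k-1} + v_{k+1})/2 = 1 is v_k = −k^2. Adding homogeneous solution A + B k and matching boundaries gives v_k = k (39 − k). Substituting k = 32: v_32 = 32 · 7 = 224.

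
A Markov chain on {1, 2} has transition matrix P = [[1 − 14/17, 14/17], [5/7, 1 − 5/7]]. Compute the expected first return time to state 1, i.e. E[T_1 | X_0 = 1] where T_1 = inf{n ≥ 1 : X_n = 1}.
E[T_1 | X_0 = 1] = 1/π_1 = 183/85

For an irreducible recurrent Markov chain with stationary distribution π, E[T_i | X_0 = i] = 1/π_i (Kac's formula). Here π_1 = (5/7)/(14/17 + 5/7) = (5/7)/(183/119) = 85/183, so E[T_1 | X_0 = 1] = 1/π_1 = (14/17 + 5/7)/(5/7) = (183/119)/(5/7) = 183/85.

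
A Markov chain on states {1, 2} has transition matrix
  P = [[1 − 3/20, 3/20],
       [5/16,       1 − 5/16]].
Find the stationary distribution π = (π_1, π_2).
π_1 = 25/37, π_2 = 12/37

Solve πP = π with π_1 + π_2 = 1. From πP = π: π_1 · (1 − 3/20) + π_2 · 5/16 = π_1 ⇒ π_2 · 5/16 = π_1 · 3/20 ⇒ π_2/π_1 = (3/20)/(5/16) = 12/25. Together with π_1 + π_2 = 1:
  π_1 = (5/16)/(3/20 + 5/16) = (5/16)/(37/80) = 25/37,
  π_2 = (3/20)/(3/20 + 5/16) = (3/20)/(37/80) = 12/37.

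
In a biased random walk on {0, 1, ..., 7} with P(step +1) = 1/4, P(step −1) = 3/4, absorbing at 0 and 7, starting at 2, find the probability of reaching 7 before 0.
P(hit 7 before 0) = (1 − (3)^2) / (1 − (3)^7) = 4/1093

Let u_k denote P(reach 7 before 0 | start at k). Boundary: u_0 = 0, u_7 = 1. Recurrence: u_k = 1/4·u_{k+1} + 3/4·u_{k-1} for 1 ≤ k ≤ 6. Try u_k = A + B·r^k with r = q/p = (3/4)/(1/4) = 3. Substitution satisfies the recurrence; boundary conditions give:
  u_k = (1 − r^k) / (1 − r^N) = (1 − (3)^2) / (1 − (3)^7) = 4/1093.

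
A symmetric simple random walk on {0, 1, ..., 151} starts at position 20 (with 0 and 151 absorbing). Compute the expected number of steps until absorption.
E[τ | X_0 = 20] = 2620

Let v_k = E[τ | X_0 = k]. Boundary: v_0 = v_151 = 0. Recurrence: v_k = 1 + (v_{k-1} + v_{k+1})/2 for 1 ≤ k ≤ 150. The particular solution to v_k − (v_{k-1} + v_{k+1})/2 = 1 is v_k = −k^2. Adding homogeneous solution A + B k and matching boundaries gives v_k = k (151 − k). Substituting k = 20: v_20 = 20 · 131 = 2620.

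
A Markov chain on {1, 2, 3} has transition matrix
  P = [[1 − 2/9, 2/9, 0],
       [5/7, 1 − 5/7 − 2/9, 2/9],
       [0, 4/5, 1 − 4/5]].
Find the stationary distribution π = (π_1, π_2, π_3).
π = (405/566, 63/283, 35/566)

This is a birth-death chain on three states, which satisfies detailed balance: π_1 · P_{12} = π_2 · P_{21} and π_2 · P_{23} = π_3 · P_{32}.
From π_1 · 2/9 = π_2 · 5/7: π_2/π_1 = (2/9)/(5/7) = 14/45.
From π_2 · 2/9 = π_3 · 4/5: π_3/π_2 = (2/9)/(4/5) = 5/18.
Take π_1 proportional to 1; then unnormalized π = (1, 14/45, 7/81). Normalize by dividing by the sum 566/405:
  π = (405/566, 63/283, 35/566).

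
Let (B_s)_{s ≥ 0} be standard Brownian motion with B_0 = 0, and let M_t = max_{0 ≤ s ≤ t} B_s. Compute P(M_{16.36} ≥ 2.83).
P(M_{16.36} ≥ 2.83) = 2·P(B_{16.36} ≥ 2.83) = 2(1 − Φ(2.83/√16.36)) ≈ 0.4841

By the reflection principle for Brownian motion, P(M_t ≥ a) = 2 · P(B_t ≥ a) for a ≥ 0. Since B_t ~ N(0, t), P(B_t ≥ 2.83) = 1 − Φ(2.83/√t) = 1 − Φ(2.83/√16.36) = 1 − Φ(0.6997). So
  P(M_{16.36} ≥ 2.83) = 2(1 − Φ(0.6997)) ≈ 0.4841.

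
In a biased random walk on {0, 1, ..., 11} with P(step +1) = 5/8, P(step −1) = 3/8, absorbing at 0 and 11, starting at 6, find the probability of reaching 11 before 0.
P(hit 11 before 0) = (1 − (3/5)^6) / (1 − (3/5)^11) = 23275000/24325489

Let u_k denote P(reach 11 before 0 | start at k). Boundary: u_0 = 0, u_11 = 1. Recurrence: u_k = 5/8·u_{k+1} + 3/8·u_{k-1} for 1 ≤ k ≤ 10. Try u_k = A + B·r^k with r = q/p = (3/8)/(5/8) = 3/5. Substitution satisfies the recurrence; boundary conditions give:
  u_k = (1 − r^k) / (1 − r^N) = (1 − (3/5)^6) / (1 − (3/5)^11) = 23275000/24325489.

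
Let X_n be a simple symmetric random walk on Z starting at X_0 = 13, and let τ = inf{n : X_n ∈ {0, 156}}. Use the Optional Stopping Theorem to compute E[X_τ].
E[X_τ] = 13

X_n is a martingale and τ is a bounded-mean stopping time (indeed τ is finite a.s. with bounded expectation since the walk is in a bounded region). By the OST, E[X_τ] = E[X_0] = 13. Equivalently: E[X_τ] = 156 · P(hit 156 first) + 0 · P(hit 0 first) = 156 · (13/156) = 13.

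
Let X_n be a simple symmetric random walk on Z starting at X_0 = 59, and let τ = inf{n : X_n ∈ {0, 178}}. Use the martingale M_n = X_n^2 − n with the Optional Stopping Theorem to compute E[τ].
E[τ] = 7021

M_n = X_n^2 − n is a martingale (since E[X_{n+1}^2 | F_n] = X_n^2 + 1). By OST (τ has finite mean in a bounded region), E[M_τ] = E[M_0] = X_0^2 − 0 = 59^2 = 3481. Also E[M_τ] = E[X_τ^2] − E[τ]. The walk exits at 0 or 178, with P(hit 178 first) = 59/178, so E[X_τ^2] = 178^2 · 59/178 + 0 = 10502. Thus E[τ] = E[X_τ^2] − E[M_τ] = 10502 − 3481 = 7021 = 59(178 − 59) = 7021.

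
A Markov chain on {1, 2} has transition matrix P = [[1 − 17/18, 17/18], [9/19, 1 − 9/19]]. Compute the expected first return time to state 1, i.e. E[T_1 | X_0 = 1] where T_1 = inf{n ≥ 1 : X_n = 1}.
E[T_1 | X_0 = 1] = 1/π_1 = 485/162

For an irreducible recurrent Markov chain with stationary distribution π, E[T_i | X_0 = i] = 1/π_i (Kac's formula). Here π_1 = (9/19)/(17/18 + 9/19) = (9/19)/(485/342) = 162/485, so E[T_1 | X_0 = 1] = 1/π_1 = (17/18 + 9/19)/(9/19) = (485/342)/(9/19) = 485/162.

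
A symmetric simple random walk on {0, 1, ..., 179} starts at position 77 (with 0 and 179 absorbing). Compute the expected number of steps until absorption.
E[τ | X_0 = 77] = 7854

Let v_k = E[τ | X_0 = k]. Boundary: v_0 = v_179 = 0. Recurrence: v_k = 1 + (v_{k-1} + v_{k+1})/2 for 1 ≤ k ≤ 178. The particular solution to v_k − (v_{k-1} + v_{k+1})/2 = 1 is v_k = −k^2. Adding homogeneous solution A + B k and matching boundaries gives v_k = k (179 − k). Substituting k = 77: v_77 = 77 · 102 = 7854.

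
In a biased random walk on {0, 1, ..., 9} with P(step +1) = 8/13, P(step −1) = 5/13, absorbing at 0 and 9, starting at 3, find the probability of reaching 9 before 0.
P(hit 9 before 0) = (1 − (5/8)^3) / (1 − (5/8)^9) = 262144/341769

Let u_k denote P(reach 9 before 0 | start at k). Boundary: u_0 = 0, u_9 = 1. Recurrence: u_k = 8/13·u_{k+1} + 5/13·u_{k-1} for 1 ≤ k ≤ 8. Try u_k = A + B·r^k with r = q/p = (5/13)/(8/13) = 5/8. Substitution satisfies the recurrence; boundary conditions give:
  u_k = (1 − r^k) / (1 − r^N) = (1 − (5/8)^3) / (1 − (5/8)^9) = 262144/341769.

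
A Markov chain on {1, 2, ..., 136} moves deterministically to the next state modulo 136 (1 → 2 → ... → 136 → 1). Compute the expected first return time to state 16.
E[T_16 | X_0 = 16] = 136

The chain cycles deterministically, so starting at state 16 it returns in exactly 136 steps. Equivalently, the stationary distribution is uniform π_j = 1/136 for every state j, so by Kac's formula E[T_16] = 1/π_16 = 136.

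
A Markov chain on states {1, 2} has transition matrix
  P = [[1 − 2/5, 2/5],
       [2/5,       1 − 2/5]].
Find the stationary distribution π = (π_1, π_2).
π_1 = 1/2, π_2 = 1/2

Solve πP = π with π_1 + π_2 = 1. From πP = π: π_1 · (1 − 2/5) + π_2 · 2/5 = π_1 ⇒ π_2 · 2/5 = π_1 · 2/5 ⇒ π_2/π_1 = (2/5)/(2/5) = 1. Together with π_1 + π_2 = 1:
  π_1 = (2/5)/(2/5 + 2/5) = (2/5)/(4/5) = 1/2,
  π_2 = (2/5)/(2/5 + 2/5) = (2/5)/(4/5) = 1/2.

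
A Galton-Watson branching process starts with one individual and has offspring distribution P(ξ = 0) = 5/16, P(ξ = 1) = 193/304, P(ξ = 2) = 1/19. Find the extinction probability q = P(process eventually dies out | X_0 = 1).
q = 1

Mean offspring μ = 0·5/16 + 1·193/304 + 2·1/19 = 225/304 ≤ 1. For μ ≤ 1 with offspring not concentrated at 1, the Galton-Watson process goes extinct almost surely, so q = 1.
(Algebraic check: The pgf is f(s) = 5/16 + 193/304·s + 1/19·s². The extinction probability q is the smallest fixed point of f in [0, 1]. Setting s = f(s):
  1/19·s² + (193/304 − 1)·s + 5/16 = 0
  1/19·s² − (5/16 + 1/19)·s + 5/16 = 0
which factors as (s − 1)·(1/19·s − 5/16) = 0, giving roots s = 1 and s = (5/16)/(1/19) = 95/16. Since 95/16 ≥ 1, the smallest root in [0, 1] is s = 1.)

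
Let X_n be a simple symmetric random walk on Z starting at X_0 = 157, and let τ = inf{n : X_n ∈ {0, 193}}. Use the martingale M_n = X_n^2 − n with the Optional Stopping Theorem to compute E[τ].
E[τ] = 5652

M_n = X_n^2 − n is a martingale (since E[X_{n+1}^2 | F_n] = X_n^2 + 1). By OST (τ has finite mean in a bounded region), E[M_τ] = E[M_0] = X_0^2 − 0 = 157^2 = 24649. Also E[M_τ] = E[X_τ^2] − E[τ]. The walk exits at 0 or 193, with P(hit 193 first) = 157/193, so E[X_τ^2] = 193^2 · 157/193 + 0 = 30301. Thus E[τ] = E[X_τ^2] − E[M_τ] = 30301 − 24649 = 5652 = 157(193 − 157) = 5652.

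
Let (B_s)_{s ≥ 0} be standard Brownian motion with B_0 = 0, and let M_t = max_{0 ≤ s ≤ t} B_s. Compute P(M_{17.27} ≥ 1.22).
P(M_{17.27} ≥ 1.22) = 2·P(B_{17.27} ≥ 1.22) = 2(1 − Φ(1.22/√17.27)) ≈ 0.7691

By the reflection principle for Brownian motion, P(M_t ≥ a) = 2 · P(B_t ≥ a) for a ≥ 0. Since B_t ~ N(0, t), P(B_t ≥ 1.22) = 1 − Φ(1.22/√t) = 1 − Φ(1.22/√17.27) = 1 − Φ(0.2936). So
  P(M_{17.27} ≥ 1.22) = 2(1 − Φ(0.2936)) ≈ 0.7691.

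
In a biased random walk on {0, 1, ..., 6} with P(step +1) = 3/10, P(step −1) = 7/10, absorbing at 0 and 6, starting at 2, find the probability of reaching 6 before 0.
P(hit 6 before 0) = (1 − (7/3)^2) / (1 − (7/3)^6) = 81/2923

Let u_k denote P(reach 6 before 0 | start at k). Boundary: u_0 = 0, u_6 = 1. Recurrence: u_k = 3/10·u_{k+1} + 7/10·u_{k-1} for 1 ≤ k ≤ 5. Try u_k = A + B·r^k with r = q/p = (7/10)/(3/10) = 7/3. Substitution satisfies the recurrence; boundary conditions give:
  u_k = (1 − r^k) / (1 − r^N) = (1 − (7/3)^2) / (1 − (7/3)^6) = 81/2923.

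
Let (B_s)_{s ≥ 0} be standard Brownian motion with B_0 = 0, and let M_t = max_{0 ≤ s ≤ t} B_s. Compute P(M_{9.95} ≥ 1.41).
P(M_{9.95} ≥ 1.41) = 2·P(B_{9.95} ≥ 1.41) = 2(1 − Φ(1.41/√9.95)) ≈ 0.6549

By the reflection principle for Brownian motion, P(M_t ≥ a) = 2 · P(B_t ≥ a) for a ≥ 0. Since B_t ~ N(0, t), P(B_t ≥ 1.41) = 1 − Φ(1.41/√t) = 1 − Φ(1.41/√9.95) = 1 − Φ(0.4470). So
  P(M_{9.95} ≥ 1.41) = 2(1 − Φ(0.4470)) ≈ 0.6549.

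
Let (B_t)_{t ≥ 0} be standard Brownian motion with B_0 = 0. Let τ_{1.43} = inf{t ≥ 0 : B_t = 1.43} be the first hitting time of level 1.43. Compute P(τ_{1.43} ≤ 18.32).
P(τ_{1.43} ≤ 18.32) = 2(1 − Φ(1.43/√18.32)) = 2(1 − Φ(0.3341)) ≈ 0.7383

By the reflection principle for standard BM, P(τ_b ≤ t) = 2 · P(B_t ≥ b). Since B_t ~ N(0, t), P(B_t ≥ 1.43) = 1 − Φ(1.43/√t) = 1 − Φ(1.43/√18.32) = 1 − Φ(0.3341) ≈ 0.36915. Doubling: P(τ_{1.43} ≤ 18.32) ≈ 2 · 0.36915 = 0.73830 ≈ 0.7383.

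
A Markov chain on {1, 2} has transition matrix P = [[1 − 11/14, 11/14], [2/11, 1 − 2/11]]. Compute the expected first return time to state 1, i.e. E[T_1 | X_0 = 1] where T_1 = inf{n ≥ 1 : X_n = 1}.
E[T_1 | X_0 = 1] = 1/π_1 = 149/28

For an irreducible recurrent Markov chain with stationary distribution π, E[T_i | X_0 = i] = 1/π_i (Kac's formula). Here π_1 = (2/11)/(11/14 + 2/11) = (2/11)/(149/154) = 28/149, so E[T_1 | X_0 = 1] = 1/π_1 = (11/14 + 2/11)/(2/11) = (149/154)/(2/11) = 149/28.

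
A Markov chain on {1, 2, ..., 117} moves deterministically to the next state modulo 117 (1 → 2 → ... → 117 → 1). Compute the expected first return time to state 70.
E[T_70 | X_0 = 70] = 117

The chain cycles deterministically, so starting at state 70 it returns in exactly 117 steps. Equivalently, the stationary distribution is uniform π_j = 1/117 for every state j, so by Kac's formula E[T_70] = 1/π_70 = 117.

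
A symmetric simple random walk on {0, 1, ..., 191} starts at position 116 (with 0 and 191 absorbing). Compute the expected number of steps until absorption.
E[τ | X_0 = 116] = 8700

Let v_k = E[τ | X_0 = k]. Boundary: v_0 = v_191 = 0. Recurrence: v_k = 1 + (v_{k-1} + v_{k+1})/2 for 1 ≤ k ≤ 190. The particular solution to v_k − (v_{k-1} + v_{k+1})/2 = 1 is v_k = −k^2. Adding homogeneous solution A + B k and matching boundaries gives v_k = k (191 − k). Substituting k = 116: v_116 = 116 · 75 = 8700.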